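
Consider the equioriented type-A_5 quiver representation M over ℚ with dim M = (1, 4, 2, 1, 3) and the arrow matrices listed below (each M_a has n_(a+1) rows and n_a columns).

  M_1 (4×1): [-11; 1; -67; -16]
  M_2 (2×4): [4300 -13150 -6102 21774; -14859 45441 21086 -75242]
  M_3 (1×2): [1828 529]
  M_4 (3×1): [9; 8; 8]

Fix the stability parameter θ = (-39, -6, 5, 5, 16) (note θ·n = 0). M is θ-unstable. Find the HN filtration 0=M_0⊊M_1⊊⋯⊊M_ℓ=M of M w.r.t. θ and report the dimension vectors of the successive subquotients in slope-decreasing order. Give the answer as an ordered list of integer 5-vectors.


Barcode: M ≅ I[1,2], I[2,2], I[2,3], I[2,5], I[5,5]^2. HN layers by μ_θ (4 steps, strictly decreasing):
  μ^(1)=16; μ^(2)=5; μ^(3)=-6; μ^(4)=-39

((0, 0, 0, 0, 3); (0, 0, 2, 1, 0); (0, 4, 0, 0, 0); (1, 0, 0, 0, 0))


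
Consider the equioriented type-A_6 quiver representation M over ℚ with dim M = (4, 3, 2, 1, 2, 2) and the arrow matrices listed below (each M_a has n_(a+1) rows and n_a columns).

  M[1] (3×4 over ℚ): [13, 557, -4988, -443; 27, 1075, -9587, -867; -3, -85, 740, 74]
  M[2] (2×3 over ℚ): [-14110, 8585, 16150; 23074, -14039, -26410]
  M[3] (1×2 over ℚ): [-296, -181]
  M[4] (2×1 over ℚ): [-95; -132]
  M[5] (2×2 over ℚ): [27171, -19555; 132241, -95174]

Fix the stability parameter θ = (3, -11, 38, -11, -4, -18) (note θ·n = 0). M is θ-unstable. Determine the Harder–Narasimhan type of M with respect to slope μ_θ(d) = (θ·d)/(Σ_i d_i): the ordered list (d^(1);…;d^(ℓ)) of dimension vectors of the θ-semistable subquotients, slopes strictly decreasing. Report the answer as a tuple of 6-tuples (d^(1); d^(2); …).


Via rank(M_{q-1}∘⋯∘M_p): M ≅ I[1,1], I[1,2]^2, I[1,6], I[3,3], I[5,6].
μ_θ-semistable layers: μ^(1)=38; μ^(2)=3; μ^(3)=5/4; μ^(4)=-4; μ^(5)=-11

((0, 0, 1, 0, 0, 0); (1, 0, 0, 0, 0, 0); (0, 0, 1, 1, 1, 1); (3, 3, 0, 0, 0, 0); (0, 0, 0, 0, 1, 1))


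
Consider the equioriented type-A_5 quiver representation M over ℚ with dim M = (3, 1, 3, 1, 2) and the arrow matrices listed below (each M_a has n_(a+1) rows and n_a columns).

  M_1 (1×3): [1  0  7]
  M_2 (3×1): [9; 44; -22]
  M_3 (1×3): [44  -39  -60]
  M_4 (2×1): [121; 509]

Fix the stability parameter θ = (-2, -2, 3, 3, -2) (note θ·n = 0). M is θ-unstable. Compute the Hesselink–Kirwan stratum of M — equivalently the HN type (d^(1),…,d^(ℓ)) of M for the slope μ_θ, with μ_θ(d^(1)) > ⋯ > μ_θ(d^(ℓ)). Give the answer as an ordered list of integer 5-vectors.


Barcode: M ≅ I[1,1]^2, I[1,3], I[3,3], I[3,5], I[5,5]. HN layers by μ_θ (3 steps, strictly decreasing):
  μ^(1)=3; μ^(2)=4/3; μ^(3)=-2

((0, 0, 2, 0, 0); (0, 0, 1, 1, 1); (3, 1, 0, 0, 1))


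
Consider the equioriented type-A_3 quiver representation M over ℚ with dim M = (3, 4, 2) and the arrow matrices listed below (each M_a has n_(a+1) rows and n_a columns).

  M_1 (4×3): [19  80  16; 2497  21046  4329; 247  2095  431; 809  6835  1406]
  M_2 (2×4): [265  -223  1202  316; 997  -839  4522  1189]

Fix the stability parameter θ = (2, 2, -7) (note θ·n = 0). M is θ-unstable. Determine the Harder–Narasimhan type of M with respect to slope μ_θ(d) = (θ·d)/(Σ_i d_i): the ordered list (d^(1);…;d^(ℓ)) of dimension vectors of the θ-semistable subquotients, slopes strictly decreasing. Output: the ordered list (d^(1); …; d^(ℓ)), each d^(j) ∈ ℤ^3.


Barcode: M ≅ I[1,2], I[1,3]^2, I[2,2]. HN layers by μ_θ (2 steps, strictly decreasing):
  μ^(1)=2; μ^(2)=-1

((1, 2, 0); (2, 2, 2))


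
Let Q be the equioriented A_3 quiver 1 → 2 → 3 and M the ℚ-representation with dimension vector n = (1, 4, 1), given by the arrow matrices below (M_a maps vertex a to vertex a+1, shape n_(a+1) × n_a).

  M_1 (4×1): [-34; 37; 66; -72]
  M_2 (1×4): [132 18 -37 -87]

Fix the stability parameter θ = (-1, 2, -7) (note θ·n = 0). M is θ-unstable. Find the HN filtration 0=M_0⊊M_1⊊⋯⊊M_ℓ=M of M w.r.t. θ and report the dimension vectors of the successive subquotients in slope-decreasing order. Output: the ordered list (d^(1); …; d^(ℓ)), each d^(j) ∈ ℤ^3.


Interval decomposition of M: I[1,2], I[2,2]^2, I[2,3].
HN type (ℓ=3): μ^(1)=2; μ^(2)=-1; μ^(3)=-5/2

((0, 3, 0); (1, 0, 0); (0, 1, 1))


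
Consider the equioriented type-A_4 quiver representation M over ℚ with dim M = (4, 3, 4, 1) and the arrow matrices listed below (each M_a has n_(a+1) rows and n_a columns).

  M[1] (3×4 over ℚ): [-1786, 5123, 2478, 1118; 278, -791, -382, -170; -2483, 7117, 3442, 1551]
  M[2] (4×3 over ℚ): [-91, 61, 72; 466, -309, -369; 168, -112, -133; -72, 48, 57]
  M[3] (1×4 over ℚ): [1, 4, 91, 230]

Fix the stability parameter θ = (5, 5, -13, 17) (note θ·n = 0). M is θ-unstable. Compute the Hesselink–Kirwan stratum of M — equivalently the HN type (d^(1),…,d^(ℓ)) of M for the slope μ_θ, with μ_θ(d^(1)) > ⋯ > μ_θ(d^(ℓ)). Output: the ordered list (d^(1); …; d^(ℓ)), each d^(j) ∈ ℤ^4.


Interval decomposition of M: I[1,1], I[1,3]^2, I[1,4], I[3,3].
HN type (ℓ=4): μ^(1)=17; μ^(2)=5; μ^(3)=-1; μ^(4)=-13

((0, 0, 0, 1); (1, 0, 0, 0); (3, 3, 3, 0); (0, 0, 1, 0))


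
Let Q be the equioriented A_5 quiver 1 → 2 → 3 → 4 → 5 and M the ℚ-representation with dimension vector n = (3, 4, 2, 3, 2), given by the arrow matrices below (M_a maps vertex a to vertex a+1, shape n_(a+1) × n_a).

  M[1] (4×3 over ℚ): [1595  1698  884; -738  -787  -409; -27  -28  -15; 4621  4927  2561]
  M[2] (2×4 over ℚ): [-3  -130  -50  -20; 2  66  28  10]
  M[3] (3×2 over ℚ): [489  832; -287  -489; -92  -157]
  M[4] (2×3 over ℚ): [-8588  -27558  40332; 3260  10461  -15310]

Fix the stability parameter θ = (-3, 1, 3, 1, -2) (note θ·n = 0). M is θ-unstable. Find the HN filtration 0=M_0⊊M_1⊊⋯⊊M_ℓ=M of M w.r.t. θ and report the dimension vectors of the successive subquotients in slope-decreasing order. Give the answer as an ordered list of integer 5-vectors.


Barcode: M ≅ I[1,2], I[1,5]^2, I[2,2], I[4,4]. HN layers by μ_θ (3 steps, strictly decreasing):
  μ^(1)=1; μ^(2)=3/4; μ^(3)=-3

((0, 2, 0, 1, 0); (0, 2, 2, 2, 2); (3, 0, 0, 0, 0))


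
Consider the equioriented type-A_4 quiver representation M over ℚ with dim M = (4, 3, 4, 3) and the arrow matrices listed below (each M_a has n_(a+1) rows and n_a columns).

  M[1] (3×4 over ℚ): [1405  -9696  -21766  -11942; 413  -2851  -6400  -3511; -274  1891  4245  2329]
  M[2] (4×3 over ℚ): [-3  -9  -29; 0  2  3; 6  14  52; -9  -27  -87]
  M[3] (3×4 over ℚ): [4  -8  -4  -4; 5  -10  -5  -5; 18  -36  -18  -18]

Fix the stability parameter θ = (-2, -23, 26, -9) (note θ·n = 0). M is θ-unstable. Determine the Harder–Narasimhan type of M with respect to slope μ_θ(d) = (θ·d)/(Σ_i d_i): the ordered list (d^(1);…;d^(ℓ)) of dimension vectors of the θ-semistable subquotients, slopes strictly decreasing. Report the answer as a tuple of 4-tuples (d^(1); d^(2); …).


Interval decomposition of M: I[1,1], I[1,2], I[1,3]^2, I[3,3], I[3,4], I[4,4]^2.
HN type (ℓ=5): μ^(1)=26; μ^(2)=17/2; μ^(3)=-2; μ^(4)=-9; μ^(5)=-25/2

((0, 0, 3, 0); (0, 0, 1, 1); (1, 0, 0, 0); (0, 0, 0, 2); (3, 3, 0, 0))


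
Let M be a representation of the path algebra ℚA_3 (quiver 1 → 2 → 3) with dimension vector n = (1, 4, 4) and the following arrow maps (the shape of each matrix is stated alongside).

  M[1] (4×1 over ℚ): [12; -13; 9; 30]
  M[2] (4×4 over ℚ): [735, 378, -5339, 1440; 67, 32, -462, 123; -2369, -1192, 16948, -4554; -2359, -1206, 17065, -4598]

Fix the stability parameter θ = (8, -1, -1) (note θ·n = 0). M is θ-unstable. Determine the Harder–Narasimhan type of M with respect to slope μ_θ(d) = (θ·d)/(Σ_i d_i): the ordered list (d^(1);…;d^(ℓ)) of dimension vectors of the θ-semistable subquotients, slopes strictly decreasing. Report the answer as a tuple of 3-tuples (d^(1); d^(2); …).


Barcode: M ≅ I[1,3], I[2,2], I[2,3]^2, I[3,3]. HN layers by μ_θ (2 steps, strictly decreasing):
  μ^(1)=2; μ^(2)=-1

((1, 1, 1); (0, 3, 3))


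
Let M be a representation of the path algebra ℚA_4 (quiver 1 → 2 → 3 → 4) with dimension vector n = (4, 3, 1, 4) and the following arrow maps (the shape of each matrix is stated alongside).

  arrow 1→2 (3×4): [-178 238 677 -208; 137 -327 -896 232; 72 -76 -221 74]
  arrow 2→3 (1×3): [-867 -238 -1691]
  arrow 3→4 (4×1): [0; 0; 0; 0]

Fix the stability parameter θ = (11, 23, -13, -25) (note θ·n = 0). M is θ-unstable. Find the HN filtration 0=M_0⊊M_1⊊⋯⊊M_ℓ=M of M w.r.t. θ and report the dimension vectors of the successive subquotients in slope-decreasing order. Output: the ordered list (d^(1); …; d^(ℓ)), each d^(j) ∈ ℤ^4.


Interval decomposition of M: I[1,1], I[1,2]^2, I[1,3], I[4,4]^4.
HN type (ℓ=4): μ^(1)=23; μ^(2)=11; μ^(3)=7; μ^(4)=-25

((0, 2, 0, 0); (3, 0, 0, 0); (1, 1, 1, 0); (0, 0, 0, 4))


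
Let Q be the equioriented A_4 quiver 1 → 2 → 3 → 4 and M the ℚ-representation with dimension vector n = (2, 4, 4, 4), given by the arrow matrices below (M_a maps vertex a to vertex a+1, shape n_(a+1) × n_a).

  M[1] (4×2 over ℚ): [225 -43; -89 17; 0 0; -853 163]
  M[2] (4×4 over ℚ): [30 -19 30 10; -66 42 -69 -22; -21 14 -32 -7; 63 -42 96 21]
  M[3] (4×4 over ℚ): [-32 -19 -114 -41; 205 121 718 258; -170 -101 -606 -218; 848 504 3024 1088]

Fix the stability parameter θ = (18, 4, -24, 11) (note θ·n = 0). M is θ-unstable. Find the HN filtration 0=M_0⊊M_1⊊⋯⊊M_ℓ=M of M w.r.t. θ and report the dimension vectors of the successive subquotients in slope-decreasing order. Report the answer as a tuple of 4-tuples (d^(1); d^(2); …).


Interval decomposition of M: I[1,2], I[1,4], I[2,4]^2, I[3,3], I[4,4].
HN type (ℓ=4): μ^(1)=11; μ^(2)=-2/3; μ^(3)=-10; μ^(4)=-24

((1, 1, 0, 4); (1, 1, 1, 0); (0, 2, 2, 0); (0, 0, 1, 0))


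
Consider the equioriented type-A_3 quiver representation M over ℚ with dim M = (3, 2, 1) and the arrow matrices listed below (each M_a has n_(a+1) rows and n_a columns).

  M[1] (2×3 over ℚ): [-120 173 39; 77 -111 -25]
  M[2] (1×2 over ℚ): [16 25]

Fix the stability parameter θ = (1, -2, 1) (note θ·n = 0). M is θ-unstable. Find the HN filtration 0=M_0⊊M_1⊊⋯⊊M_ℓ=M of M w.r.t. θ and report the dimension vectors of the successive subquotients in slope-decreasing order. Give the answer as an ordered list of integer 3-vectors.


Interval decomposition of M: I[1,1], I[1,2], I[1,3].
HN type (ℓ=2): μ^(1)=1; μ^(2)=-1/2

((1, 0, 1); (2, 2, 0))


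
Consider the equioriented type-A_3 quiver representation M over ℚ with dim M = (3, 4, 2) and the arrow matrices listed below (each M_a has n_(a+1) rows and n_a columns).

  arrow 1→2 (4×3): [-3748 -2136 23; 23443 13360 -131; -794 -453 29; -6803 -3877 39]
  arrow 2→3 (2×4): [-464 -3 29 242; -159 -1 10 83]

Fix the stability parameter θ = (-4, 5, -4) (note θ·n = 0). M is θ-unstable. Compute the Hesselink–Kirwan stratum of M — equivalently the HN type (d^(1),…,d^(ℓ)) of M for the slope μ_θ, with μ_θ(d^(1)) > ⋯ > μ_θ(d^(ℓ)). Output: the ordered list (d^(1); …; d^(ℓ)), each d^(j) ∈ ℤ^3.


Barcode: M ≅ I[1,2], I[1,3]^2, I[2,2]. HN layers by μ_θ (3 steps, strictly decreasing):
  μ^(1)=5; μ^(2)=1/2; μ^(3)=-4

((0, 2, 0); (0, 2, 2); (3, 0, 0))


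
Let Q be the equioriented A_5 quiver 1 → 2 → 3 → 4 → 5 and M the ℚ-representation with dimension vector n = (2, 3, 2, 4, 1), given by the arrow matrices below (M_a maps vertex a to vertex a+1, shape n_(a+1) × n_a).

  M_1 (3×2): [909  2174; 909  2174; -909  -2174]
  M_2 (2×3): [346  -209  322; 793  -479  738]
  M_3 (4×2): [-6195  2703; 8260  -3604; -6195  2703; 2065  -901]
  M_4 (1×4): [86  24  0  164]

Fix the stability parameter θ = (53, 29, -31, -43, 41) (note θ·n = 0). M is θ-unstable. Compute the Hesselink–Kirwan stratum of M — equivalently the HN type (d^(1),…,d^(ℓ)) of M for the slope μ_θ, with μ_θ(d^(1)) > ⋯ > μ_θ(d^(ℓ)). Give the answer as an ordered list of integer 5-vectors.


Via rank(M_{q-1}∘⋯∘M_p): M ≅ I[1,1], I[1,5], I[2,2], I[2,3], I[4,4]^3.
μ_θ-semistable layers: μ^(1)=53; μ^(2)=41; μ^(3)=29; μ^(4)=2; μ^(5)=-1; μ^(6)=-43

((1, 0, 0, 0, 0); (0, 0, 0, 0, 1); (0, 1, 0, 0, 0); (1, 1, 1, 1, 0); (0, 1, 1, 0, 0); (0, 0, 0, 3, 0))


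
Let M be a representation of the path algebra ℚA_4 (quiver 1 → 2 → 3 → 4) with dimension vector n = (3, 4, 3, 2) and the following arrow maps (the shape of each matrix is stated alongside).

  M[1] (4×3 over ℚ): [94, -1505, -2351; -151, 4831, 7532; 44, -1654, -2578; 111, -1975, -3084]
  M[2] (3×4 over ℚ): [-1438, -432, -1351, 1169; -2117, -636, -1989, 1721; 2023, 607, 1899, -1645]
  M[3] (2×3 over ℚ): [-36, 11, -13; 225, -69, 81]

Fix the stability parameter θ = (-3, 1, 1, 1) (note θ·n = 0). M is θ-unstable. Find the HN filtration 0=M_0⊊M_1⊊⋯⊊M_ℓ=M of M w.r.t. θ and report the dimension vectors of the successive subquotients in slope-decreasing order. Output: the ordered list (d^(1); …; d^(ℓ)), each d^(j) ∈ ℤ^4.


Via rank(M_{q-1}∘⋯∘M_p): M ≅ I[1,1], I[1,3], I[1,4], I[2,2], I[2,4].
μ_θ-semistable layers: μ^(1)=1; μ^(2)=-3

((0, 4, 3, 2); (3, 0, 0, 0))


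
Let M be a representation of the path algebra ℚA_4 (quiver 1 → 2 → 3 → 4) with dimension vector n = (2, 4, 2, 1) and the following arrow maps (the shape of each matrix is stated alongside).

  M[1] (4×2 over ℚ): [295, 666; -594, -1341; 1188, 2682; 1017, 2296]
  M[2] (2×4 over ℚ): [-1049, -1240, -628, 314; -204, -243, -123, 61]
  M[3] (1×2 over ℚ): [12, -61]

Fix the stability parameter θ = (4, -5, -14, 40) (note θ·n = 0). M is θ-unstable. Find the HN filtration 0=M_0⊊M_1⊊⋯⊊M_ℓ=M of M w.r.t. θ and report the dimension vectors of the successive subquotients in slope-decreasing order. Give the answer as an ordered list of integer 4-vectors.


Via rank(M_{q-1}∘⋯∘M_p): M ≅ I[1,3], I[1,4], I[2,2]^2.
μ_θ-semistable layers: μ^(1)=40; μ^(2)=-5

((0, 0, 0, 1); (2, 4, 2, 0))


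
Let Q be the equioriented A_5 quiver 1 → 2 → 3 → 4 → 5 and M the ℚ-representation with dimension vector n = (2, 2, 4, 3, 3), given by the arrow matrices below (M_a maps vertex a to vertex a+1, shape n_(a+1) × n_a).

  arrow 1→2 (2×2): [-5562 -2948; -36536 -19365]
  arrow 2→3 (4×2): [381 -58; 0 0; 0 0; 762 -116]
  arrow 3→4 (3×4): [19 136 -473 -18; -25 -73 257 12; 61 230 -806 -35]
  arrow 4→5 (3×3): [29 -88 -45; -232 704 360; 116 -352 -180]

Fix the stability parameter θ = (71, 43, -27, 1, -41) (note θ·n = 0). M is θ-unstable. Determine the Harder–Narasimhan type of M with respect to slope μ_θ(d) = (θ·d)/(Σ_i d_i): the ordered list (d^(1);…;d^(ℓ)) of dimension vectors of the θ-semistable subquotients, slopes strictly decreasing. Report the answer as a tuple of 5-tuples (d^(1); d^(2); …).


Interval decomposition of M: I[1,2], I[1,4], I[3,3], I[3,4], I[3,5], I[5,5]^2.
HN type (ℓ=6): μ^(1)=57; μ^(2)=22; μ^(3)=1; μ^(4)=-20; μ^(5)=-27; μ^(6)=-41

((1, 1, 0, 0, 0); (1, 1, 1, 1, 0); (0, 0, 0, 1, 0); (0, 0, 0, 1, 1); (0, 0, 3, 0, 0); (0, 0, 0, 0, 2))


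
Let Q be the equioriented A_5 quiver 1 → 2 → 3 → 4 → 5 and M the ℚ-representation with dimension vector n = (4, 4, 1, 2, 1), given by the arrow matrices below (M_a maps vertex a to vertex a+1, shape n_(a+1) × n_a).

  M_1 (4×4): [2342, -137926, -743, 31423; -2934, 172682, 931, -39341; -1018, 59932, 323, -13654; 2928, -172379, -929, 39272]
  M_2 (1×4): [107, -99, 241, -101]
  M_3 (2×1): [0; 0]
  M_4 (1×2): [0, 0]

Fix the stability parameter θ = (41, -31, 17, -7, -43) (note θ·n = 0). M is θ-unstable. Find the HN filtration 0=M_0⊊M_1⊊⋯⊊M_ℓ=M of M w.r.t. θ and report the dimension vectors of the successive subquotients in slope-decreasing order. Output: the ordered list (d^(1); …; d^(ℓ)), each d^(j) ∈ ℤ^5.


Interval decomposition of M: I[1,1], I[1,2]^2, I[1,3], I[2,2], I[4,4]^2, I[5,5].
HN type (ℓ=6): μ^(1)=41; μ^(2)=17; μ^(3)=5; μ^(4)=-7; μ^(5)=-31; μ^(6)=-43

((1, 0, 0, 0, 0); (0, 0, 1, 0, 0); (3, 3, 0, 0, 0); (0, 0, 0, 2, 0); (0, 1, 0, 0, 0); (0, 0, 0, 0, 1))


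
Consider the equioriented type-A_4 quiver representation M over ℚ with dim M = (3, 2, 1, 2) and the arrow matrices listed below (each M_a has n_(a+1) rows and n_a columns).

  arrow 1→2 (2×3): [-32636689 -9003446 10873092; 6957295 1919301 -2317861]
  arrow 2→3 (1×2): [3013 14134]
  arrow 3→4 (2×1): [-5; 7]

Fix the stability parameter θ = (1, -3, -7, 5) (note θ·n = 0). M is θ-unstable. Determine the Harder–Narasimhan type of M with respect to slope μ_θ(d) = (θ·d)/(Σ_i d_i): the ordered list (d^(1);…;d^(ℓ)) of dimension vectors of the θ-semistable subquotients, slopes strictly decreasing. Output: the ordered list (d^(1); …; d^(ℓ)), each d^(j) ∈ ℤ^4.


Interval decomposition of M: I[1,1], I[1,2], I[1,4], I[4,4].
HN type (ℓ=4): μ^(1)=5; μ^(2)=1; μ^(3)=-1; μ^(4)=-3

((0, 0, 0, 2); (1, 0, 0, 0); (1, 1, 0, 0); (1, 1, 1, 0))


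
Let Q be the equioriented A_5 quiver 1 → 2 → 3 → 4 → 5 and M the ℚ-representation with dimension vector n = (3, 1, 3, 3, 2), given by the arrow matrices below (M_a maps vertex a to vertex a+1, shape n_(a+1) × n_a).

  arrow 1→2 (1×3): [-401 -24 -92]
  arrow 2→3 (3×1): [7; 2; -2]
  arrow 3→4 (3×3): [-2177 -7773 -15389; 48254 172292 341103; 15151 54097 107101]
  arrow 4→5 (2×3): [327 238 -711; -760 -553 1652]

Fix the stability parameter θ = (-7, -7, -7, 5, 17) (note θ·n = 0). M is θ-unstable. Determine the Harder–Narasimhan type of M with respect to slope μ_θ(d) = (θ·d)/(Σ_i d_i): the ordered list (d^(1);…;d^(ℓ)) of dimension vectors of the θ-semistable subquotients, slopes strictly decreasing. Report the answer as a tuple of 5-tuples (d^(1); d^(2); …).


Barcode: M ≅ I[1,1]^2, I[1,4], I[3,5]^2. HN layers by μ_θ (3 steps, strictly decreasing):
  μ^(1)=17; μ^(2)=5; μ^(3)=-7

((0, 0, 0, 0, 2); (0, 0, 0, 3, 0); (3, 1, 3, 0, 0))


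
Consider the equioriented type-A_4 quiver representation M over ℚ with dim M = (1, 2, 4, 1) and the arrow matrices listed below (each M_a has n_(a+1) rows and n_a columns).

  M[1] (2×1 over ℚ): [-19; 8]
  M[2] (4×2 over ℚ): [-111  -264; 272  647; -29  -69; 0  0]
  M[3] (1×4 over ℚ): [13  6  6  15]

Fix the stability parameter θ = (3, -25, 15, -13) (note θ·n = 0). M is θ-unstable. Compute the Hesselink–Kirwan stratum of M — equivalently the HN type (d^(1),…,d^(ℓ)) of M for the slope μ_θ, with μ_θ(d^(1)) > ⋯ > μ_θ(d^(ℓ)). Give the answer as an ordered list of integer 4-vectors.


Interval decomposition of M: I[1,4], I[2,3], I[3,3]^2.
HN type (ℓ=4): μ^(1)=15; μ^(2)=1; μ^(3)=-11; μ^(4)=-25

((0, 0, 3, 0); (0, 0, 1, 1); (1, 1, 0, 0); (0, 1, 0, 0))


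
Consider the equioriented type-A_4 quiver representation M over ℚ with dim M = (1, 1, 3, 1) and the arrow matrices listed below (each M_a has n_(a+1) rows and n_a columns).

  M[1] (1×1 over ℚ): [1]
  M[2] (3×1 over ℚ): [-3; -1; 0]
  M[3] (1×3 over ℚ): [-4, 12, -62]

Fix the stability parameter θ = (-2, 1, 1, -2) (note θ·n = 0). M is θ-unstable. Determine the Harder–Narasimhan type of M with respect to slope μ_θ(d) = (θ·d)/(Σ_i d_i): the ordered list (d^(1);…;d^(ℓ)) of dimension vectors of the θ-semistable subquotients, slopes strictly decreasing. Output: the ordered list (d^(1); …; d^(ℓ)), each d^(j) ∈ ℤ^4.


Interval decomposition of M: I[1,3], I[3,3], I[3,4].
HN type (ℓ=3): μ^(1)=1; μ^(2)=-1/2; μ^(3)=-2

((0, 1, 2, 0); (0, 0, 1, 1); (1, 0, 0, 0))


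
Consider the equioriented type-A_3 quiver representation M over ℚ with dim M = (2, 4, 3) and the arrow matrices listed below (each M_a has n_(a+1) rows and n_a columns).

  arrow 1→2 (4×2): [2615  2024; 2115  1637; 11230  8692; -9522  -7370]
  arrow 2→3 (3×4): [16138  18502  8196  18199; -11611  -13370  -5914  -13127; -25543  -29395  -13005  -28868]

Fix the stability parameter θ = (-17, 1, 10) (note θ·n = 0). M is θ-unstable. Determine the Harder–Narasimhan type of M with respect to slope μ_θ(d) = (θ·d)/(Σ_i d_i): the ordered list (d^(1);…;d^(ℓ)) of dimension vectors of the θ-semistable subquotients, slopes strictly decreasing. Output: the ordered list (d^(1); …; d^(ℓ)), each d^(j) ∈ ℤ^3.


Via rank(M_{q-1}∘⋯∘M_p): M ≅ I[1,3]^2, I[2,2], I[2,3].
μ_θ-semistable layers: μ^(1)=10; μ^(2)=1; μ^(3)=-17

((0, 0, 3); (0, 4, 0); (2, 0, 0))


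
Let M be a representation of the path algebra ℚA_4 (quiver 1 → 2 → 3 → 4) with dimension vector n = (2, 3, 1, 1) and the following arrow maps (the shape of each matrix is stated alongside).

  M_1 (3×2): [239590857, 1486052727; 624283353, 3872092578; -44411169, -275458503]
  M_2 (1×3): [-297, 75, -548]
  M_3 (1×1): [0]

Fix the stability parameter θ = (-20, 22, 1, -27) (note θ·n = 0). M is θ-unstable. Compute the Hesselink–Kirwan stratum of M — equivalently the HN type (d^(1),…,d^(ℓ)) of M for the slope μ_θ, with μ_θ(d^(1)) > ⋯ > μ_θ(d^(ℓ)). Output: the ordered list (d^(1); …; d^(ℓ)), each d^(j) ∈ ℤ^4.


Via rank(M_{q-1}∘⋯∘M_p): M ≅ I[1,2], I[1,3], I[2,2], I[4,4].
μ_θ-semistable layers: μ^(1)=22; μ^(2)=23/2; μ^(3)=-20; μ^(4)=-27

((0, 2, 0, 0); (0, 1, 1, 0); (2, 0, 0, 0); (0, 0, 0, 1))


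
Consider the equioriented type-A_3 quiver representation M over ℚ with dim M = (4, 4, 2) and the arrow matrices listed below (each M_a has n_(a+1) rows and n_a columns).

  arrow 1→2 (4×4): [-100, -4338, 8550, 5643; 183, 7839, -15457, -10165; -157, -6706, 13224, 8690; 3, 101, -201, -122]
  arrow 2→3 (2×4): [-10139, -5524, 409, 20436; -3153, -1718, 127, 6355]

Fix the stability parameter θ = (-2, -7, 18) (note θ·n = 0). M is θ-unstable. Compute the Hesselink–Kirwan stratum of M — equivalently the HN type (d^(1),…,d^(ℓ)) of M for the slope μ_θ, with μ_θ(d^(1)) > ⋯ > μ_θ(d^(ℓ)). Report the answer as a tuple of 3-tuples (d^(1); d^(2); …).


Interval decomposition of M: I[1,2]^2, I[1,3]^2.
HN type (ℓ=2): μ^(1)=18; μ^(2)=-9/2

((0, 0, 2); (4, 4, 0))


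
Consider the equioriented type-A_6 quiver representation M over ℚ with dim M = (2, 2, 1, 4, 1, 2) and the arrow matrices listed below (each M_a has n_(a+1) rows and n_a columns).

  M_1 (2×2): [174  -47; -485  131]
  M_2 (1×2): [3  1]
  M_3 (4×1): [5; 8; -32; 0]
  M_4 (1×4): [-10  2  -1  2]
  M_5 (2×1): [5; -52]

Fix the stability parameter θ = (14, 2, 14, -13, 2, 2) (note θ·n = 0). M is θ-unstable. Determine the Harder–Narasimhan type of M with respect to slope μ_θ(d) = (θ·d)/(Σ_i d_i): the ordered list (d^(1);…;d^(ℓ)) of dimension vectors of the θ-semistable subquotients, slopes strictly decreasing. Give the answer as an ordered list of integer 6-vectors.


Interval decomposition of M: I[1,2], I[1,6], I[4,4]^3, I[6,6].
HN type (ℓ=4): μ^(1)=8; μ^(2)=7/2; μ^(3)=2; μ^(4)=-13

((1, 1, 0, 0, 0, 0); (1, 1, 1, 1, 1, 1); (0, 0, 0, 0, 0, 1); (0, 0, 0, 3, 0, 0))


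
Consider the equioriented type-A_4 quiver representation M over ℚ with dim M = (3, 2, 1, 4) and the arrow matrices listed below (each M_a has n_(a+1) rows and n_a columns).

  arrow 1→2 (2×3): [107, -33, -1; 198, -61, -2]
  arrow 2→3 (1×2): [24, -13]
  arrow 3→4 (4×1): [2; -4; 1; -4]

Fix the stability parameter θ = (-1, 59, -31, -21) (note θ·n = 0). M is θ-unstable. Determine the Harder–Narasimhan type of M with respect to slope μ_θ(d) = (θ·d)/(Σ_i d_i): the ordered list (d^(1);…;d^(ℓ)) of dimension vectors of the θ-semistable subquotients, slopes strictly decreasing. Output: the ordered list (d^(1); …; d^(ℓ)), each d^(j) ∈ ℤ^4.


Via rank(M_{q-1}∘⋯∘M_p): M ≅ I[1,1], I[1,2], I[1,4], I[4,4]^3.
μ_θ-semistable layers: μ^(1)=59; μ^(2)=7/3; μ^(3)=-1; μ^(4)=-21

((0, 1, 0, 0); (0, 1, 1, 1); (3, 0, 0, 0); (0, 0, 0, 3))


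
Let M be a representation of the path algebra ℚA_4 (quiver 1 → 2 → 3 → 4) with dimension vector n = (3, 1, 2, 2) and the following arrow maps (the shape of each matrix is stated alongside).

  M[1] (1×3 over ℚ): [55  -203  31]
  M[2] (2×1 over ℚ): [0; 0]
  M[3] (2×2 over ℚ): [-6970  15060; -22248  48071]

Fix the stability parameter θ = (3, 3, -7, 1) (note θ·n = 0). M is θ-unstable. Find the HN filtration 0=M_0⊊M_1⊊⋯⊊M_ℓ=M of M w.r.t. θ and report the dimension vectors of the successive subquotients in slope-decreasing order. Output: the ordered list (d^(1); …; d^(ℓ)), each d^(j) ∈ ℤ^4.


Interval decomposition of M: I[1,1]^2, I[1,2], I[3,4]^2.
HN type (ℓ=3): μ^(1)=3; μ^(2)=1; μ^(3)=-7

((3, 1, 0, 0); (0, 0, 0, 2); (0, 0, 2, 0))


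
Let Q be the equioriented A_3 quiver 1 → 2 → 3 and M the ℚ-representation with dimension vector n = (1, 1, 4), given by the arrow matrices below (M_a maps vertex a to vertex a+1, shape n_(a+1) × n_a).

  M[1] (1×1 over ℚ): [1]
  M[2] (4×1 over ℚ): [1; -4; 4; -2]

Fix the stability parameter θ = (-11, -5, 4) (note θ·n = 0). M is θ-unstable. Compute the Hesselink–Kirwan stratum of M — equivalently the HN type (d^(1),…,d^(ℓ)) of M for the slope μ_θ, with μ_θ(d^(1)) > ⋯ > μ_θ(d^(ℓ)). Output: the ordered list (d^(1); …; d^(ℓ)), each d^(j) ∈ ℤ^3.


Via rank(M_{q-1}∘⋯∘M_p): M ≅ I[1,3], I[3,3]^3.
μ_θ-semistable layers: μ^(1)=4; μ^(2)=-5; μ^(3)=-11

((0, 0, 4); (0, 1, 0); (1, 0, 0))


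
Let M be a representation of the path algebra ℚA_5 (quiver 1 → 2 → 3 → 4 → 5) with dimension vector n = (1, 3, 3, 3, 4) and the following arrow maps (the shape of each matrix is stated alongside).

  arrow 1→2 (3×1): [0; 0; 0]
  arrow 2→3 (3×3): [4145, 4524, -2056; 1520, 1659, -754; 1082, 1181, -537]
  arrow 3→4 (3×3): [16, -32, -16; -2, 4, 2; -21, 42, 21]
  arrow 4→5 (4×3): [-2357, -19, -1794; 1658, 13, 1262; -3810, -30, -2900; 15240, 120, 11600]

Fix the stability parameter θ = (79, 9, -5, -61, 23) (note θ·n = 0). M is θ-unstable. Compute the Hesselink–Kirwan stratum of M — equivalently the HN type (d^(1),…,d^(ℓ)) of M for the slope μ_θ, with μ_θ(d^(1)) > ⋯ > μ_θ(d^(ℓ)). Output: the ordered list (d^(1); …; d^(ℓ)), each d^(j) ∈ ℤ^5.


Via rank(M_{q-1}∘⋯∘M_p): M ≅ I[1,1], I[2,3]^2, I[2,4], I[4,5]^2, I[5,5]^2.
μ_θ-semistable layers: μ^(1)=79; μ^(2)=23; μ^(3)=2; μ^(4)=-19; μ^(5)=-61

((1, 0, 0, 0, 0); (0, 0, 0, 0, 4); (0, 2, 2, 0, 0); (0, 1, 1, 1, 0); (0, 0, 0, 2, 0))


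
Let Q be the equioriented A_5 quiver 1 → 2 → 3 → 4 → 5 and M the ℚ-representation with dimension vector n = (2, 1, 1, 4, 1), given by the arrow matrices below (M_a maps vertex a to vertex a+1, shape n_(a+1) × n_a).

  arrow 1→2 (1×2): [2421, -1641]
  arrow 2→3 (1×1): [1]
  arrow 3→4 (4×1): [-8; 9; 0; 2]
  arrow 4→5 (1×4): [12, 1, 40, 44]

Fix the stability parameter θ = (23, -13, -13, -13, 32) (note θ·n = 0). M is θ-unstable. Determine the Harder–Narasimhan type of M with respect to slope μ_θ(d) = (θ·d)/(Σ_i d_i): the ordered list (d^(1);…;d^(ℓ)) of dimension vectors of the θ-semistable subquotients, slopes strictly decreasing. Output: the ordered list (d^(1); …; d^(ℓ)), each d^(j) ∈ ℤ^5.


Barcode: M ≅ I[1,1], I[1,5], I[4,4]^3. HN layers by μ_θ (4 steps, strictly decreasing):
  μ^(1)=32; μ^(2)=23; μ^(3)=-4; μ^(4)=-13

((0, 0, 0, 0, 1); (1, 0, 0, 0, 0); (1, 1, 1, 1, 0); (0, 0, 0, 3, 0))


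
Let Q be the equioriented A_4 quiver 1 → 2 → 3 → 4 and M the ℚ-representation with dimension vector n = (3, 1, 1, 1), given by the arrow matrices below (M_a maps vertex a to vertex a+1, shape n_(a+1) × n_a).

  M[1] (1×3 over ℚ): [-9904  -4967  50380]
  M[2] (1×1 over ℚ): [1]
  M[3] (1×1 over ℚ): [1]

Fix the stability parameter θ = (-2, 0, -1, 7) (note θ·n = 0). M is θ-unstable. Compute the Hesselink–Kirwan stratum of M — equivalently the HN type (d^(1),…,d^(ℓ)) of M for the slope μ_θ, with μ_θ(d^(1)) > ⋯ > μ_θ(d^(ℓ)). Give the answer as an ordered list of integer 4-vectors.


Barcode: M ≅ I[1,1]^2, I[1,4]. HN layers by μ_θ (3 steps, strictly decreasing):
  μ^(1)=7; μ^(2)=-1/2; μ^(3)=-2

((0, 0, 0, 1); (0, 1, 1, 0); (3, 0, 0, 0))


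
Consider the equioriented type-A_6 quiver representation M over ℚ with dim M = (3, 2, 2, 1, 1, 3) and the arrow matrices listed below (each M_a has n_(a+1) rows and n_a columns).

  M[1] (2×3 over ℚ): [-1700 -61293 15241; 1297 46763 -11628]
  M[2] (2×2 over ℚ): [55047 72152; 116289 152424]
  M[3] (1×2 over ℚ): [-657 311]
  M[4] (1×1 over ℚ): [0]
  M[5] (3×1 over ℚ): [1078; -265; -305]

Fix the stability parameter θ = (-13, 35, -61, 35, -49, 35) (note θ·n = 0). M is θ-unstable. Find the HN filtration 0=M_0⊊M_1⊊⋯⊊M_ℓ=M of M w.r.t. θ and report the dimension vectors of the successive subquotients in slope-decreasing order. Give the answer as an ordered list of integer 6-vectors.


Via rank(M_{q-1}∘⋯∘M_p): M ≅ I[1,1], I[1,2], I[1,3], I[3,4], I[5,6], I[6,6]^2.
μ_θ-semistable layers: μ^(1)=35; μ^(2)=-13; μ^(3)=-49; μ^(4)=-61

((0, 1, 0, 1, 0, 3); (3, 1, 1, 0, 0, 0); (0, 0, 0, 0, 1, 0); (0, 0, 1, 0, 0, 0))


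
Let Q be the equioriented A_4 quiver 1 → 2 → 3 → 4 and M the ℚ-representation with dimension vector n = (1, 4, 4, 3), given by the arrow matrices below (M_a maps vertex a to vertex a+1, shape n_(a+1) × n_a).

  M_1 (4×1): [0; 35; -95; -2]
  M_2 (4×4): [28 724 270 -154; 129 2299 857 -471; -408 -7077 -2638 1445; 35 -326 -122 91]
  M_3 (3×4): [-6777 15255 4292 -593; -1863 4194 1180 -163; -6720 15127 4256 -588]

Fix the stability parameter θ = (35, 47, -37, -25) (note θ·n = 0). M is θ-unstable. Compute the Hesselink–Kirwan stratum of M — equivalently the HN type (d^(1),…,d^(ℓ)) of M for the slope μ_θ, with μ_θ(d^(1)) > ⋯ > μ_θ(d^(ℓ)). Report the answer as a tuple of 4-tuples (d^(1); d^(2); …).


Interval decomposition of M: I[1,3], I[2,2], I[2,4]^2, I[3,3], I[4,4].
HN type (ℓ=5): μ^(1)=47; μ^(2)=15; μ^(3)=-5; μ^(4)=-25; μ^(5)=-37

((0, 1, 0, 0); (1, 1, 1, 0); (0, 2, 2, 2); (0, 0, 0, 1); (0, 0, 1, 0))


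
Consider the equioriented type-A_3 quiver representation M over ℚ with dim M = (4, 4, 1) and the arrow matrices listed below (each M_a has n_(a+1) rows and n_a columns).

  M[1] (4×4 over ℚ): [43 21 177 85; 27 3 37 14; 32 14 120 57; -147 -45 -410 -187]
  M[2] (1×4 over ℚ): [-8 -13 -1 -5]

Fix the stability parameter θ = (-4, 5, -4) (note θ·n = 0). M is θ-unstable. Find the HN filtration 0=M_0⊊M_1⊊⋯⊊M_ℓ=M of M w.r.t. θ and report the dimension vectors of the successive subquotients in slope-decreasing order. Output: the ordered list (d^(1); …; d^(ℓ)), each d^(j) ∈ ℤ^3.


Via rank(M_{q-1}∘⋯∘M_p): M ≅ I[1,1], I[1,2]^2, I[1,3], I[2,2].
μ_θ-semistable layers: μ^(1)=5; μ^(2)=1/2; μ^(3)=-4

((0, 3, 0); (0, 1, 1); (4, 0, 0))


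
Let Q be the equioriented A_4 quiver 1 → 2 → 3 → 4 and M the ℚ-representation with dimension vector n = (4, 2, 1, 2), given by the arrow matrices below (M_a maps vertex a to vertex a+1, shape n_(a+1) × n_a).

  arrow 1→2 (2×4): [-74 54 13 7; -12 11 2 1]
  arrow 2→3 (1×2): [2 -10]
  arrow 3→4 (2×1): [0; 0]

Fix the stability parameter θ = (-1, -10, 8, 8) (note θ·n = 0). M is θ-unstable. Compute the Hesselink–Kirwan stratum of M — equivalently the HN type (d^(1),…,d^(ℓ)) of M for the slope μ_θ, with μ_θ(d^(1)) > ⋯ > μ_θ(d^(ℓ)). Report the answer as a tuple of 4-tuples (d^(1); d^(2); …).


Interval decomposition of M: I[1,1]^2, I[1,2], I[1,3], I[4,4]^2.
HN type (ℓ=3): μ^(1)=8; μ^(2)=-1; μ^(3)=-11/2

((0, 0, 1, 2); (2, 0, 0, 0); (2, 2, 0, 0))


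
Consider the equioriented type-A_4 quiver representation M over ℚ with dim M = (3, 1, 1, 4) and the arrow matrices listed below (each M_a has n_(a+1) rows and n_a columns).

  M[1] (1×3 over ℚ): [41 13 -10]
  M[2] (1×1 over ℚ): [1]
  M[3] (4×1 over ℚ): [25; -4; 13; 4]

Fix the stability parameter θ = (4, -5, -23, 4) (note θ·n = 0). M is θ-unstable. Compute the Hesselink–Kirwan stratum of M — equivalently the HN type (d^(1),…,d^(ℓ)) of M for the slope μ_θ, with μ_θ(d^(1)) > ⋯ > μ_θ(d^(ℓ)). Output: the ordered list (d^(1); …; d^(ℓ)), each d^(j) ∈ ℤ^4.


Interval decomposition of M: I[1,1]^2, I[1,4], I[4,4]^3.
HN type (ℓ=2): μ^(1)=4; μ^(2)=-8

((2, 0, 0, 4); (1, 1, 1, 0))


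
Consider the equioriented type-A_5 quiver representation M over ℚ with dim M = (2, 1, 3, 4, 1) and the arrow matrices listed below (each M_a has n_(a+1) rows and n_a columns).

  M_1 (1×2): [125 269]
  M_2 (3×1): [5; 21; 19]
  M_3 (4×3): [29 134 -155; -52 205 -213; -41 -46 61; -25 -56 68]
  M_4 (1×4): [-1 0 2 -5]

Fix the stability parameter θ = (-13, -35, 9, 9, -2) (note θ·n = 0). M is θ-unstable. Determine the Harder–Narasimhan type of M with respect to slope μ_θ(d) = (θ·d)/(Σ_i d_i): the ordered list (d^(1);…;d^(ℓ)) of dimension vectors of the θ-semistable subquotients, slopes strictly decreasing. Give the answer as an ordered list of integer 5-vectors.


Barcode: M ≅ I[1,1], I[1,5], I[3,4]^2, I[4,4]. HN layers by μ_θ (4 steps, strictly decreasing):
  μ^(1)=9; μ^(2)=16/3; μ^(3)=-13; μ^(4)=-24

((0, 0, 2, 3, 0); (0, 0, 1, 1, 1); (1, 0, 0, 0, 0); (1, 1, 0, 0, 0))


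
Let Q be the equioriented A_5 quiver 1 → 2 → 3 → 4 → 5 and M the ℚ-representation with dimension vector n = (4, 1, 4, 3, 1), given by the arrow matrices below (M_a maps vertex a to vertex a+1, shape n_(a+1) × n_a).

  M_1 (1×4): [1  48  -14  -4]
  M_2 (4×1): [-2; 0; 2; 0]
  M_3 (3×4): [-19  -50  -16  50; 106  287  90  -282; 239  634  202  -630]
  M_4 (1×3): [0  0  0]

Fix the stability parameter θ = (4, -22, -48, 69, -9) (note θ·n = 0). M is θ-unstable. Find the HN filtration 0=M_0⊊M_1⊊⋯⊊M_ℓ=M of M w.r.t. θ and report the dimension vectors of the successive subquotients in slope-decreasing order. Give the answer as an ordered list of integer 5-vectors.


Via rank(M_{q-1}∘⋯∘M_p): M ≅ I[1,1]^3, I[1,4], I[3,3], I[3,4]^2, I[5,5].
μ_θ-semistable layers: μ^(1)=69; μ^(2)=4; μ^(3)=-9; μ^(4)=-22; μ^(5)=-48

((0, 0, 0, 3, 0); (3, 0, 0, 0, 0); (0, 0, 0, 0, 1); (1, 1, 1, 0, 0); (0, 0, 3, 0, 0))


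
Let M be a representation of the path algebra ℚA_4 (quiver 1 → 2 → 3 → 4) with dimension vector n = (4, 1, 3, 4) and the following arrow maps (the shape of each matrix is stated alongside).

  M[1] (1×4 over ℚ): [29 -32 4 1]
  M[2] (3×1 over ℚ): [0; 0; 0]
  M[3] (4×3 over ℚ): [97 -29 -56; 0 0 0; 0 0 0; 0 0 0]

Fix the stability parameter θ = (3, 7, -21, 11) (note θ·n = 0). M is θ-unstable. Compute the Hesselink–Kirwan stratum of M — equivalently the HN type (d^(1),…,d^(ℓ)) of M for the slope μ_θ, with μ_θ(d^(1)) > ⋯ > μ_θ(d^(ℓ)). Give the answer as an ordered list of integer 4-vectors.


Interval decomposition of M: I[1,1]^3, I[1,2], I[3,3]^2, I[3,4], I[4,4]^3.
HN type (ℓ=4): μ^(1)=11; μ^(2)=7; μ^(3)=3; μ^(4)=-21

((0, 0, 0, 4); (0, 1, 0, 0); (4, 0, 0, 0); (0, 0, 3, 0))


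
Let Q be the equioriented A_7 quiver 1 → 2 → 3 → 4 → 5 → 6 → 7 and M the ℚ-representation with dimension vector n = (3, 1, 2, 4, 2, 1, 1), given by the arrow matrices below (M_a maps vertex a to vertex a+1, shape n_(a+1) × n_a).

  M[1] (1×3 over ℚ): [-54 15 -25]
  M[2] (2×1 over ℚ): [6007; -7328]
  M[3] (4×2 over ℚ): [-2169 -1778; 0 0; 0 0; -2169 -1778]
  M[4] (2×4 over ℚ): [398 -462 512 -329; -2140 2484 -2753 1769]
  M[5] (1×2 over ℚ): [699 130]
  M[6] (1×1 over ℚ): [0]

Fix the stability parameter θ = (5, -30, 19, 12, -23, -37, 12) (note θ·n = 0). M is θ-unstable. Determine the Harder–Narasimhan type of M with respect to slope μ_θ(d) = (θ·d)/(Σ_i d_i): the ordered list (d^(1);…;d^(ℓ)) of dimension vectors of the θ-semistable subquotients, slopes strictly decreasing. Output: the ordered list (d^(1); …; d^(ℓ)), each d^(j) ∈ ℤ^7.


Interval decomposition of M: I[1,1]^2, I[1,6], I[3,3], I[4,4]^2, I[4,5], I[7,7].
HN type (ℓ=6): μ^(1)=19; μ^(2)=12; μ^(3)=5; μ^(4)=-11/2; μ^(5)=-29/4; μ^(6)=-25/2

((0, 0, 1, 0, 0, 0, 0); (0, 0, 0, 2, 0, 0, 1); (2, 0, 0, 0, 0, 0, 0); (0, 0, 0, 1, 1, 0, 0); (0, 0, 1, 1, 1, 1, 0); (1, 1, 0, 0, 0, 0, 0))


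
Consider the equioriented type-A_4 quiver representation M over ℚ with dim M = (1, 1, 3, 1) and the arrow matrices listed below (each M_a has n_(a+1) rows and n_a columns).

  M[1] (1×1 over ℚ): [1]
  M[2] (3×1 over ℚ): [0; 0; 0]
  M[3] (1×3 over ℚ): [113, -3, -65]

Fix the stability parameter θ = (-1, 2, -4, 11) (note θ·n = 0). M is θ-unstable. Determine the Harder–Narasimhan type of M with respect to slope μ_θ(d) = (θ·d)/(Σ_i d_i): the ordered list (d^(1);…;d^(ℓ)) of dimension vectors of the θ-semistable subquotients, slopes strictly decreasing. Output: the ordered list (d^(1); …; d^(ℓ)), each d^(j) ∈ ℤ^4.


Interval decomposition of M: I[1,2], I[3,3]^2, I[3,4].
HN type (ℓ=4): μ^(1)=11; μ^(2)=2; μ^(3)=-1; μ^(4)=-4

((0, 0, 0, 1); (0, 1, 0, 0); (1, 0, 0, 0); (0, 0, 3, 0))


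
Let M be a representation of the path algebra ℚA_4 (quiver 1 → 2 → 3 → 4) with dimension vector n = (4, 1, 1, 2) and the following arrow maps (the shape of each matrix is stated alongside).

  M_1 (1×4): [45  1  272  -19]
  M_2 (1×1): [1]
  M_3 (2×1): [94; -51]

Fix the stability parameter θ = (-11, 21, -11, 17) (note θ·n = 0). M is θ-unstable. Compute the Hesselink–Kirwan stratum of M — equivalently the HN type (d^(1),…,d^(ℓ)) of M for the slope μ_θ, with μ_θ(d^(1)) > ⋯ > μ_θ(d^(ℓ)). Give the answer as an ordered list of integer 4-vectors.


Barcode: M ≅ I[1,1]^3, I[1,4], I[4,4]. HN layers by μ_θ (3 steps, strictly decreasing):
  μ^(1)=17; μ^(2)=5; μ^(3)=-11

((0, 0, 0, 2); (0, 1, 1, 0); (4, 0, 0, 0))


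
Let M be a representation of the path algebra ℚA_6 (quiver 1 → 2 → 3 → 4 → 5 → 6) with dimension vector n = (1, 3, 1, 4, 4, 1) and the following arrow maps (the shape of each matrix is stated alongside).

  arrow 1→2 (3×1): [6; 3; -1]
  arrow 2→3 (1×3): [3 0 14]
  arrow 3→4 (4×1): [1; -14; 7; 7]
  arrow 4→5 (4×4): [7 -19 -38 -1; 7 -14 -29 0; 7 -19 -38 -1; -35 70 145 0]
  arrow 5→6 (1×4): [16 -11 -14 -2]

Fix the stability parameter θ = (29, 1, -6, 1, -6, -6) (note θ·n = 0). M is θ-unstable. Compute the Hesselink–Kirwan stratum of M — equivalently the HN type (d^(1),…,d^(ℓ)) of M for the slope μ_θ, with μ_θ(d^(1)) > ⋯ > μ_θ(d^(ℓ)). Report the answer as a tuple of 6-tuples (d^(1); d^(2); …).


Via rank(M_{q-1}∘⋯∘M_p): M ≅ I[1,4], I[2,2]^2, I[4,4], I[4,5], I[4,6], I[5,5]^2.
μ_θ-semistable layers: μ^(1)=25/4; μ^(2)=1; μ^(3)=-5/2; μ^(4)=-11/3; μ^(5)=-6

((1, 1, 1, 1, 0, 0); (0, 2, 0, 1, 0, 0); (0, 0, 0, 1, 1, 0); (0, 0, 0, 1, 1, 1); (0, 0, 0, 0, 2, 0))


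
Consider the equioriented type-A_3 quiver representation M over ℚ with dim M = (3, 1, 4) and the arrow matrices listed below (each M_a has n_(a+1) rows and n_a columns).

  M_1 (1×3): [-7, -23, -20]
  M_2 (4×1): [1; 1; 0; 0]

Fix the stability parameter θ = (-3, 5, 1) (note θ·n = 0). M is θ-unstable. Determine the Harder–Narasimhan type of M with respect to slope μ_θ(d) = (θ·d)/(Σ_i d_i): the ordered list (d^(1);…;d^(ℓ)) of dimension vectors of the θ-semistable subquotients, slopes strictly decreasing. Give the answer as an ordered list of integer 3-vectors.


Via rank(M_{q-1}∘⋯∘M_p): M ≅ I[1,1]^2, I[1,3], I[3,3]^3.
μ_θ-semistable layers: μ^(1)=3; μ^(2)=1; μ^(3)=-3

((0, 1, 1); (0, 0, 3); (3, 0, 0))


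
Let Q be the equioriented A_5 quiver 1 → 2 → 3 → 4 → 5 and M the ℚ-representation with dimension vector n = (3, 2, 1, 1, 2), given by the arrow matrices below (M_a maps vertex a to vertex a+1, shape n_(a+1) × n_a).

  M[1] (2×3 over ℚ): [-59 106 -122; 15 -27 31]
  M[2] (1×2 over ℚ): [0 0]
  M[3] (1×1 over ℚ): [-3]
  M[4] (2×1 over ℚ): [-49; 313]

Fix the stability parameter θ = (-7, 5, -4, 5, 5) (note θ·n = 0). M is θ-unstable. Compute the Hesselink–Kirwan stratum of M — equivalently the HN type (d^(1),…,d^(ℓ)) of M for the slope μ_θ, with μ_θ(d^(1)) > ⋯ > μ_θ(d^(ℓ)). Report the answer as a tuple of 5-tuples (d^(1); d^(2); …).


Via rank(M_{q-1}∘⋯∘M_p): M ≅ I[1,1], I[1,2]^2, I[3,5], I[5,5].
μ_θ-semistable layers: μ^(1)=5; μ^(2)=-4; μ^(3)=-7

((0, 2, 0, 1, 2); (0, 0, 1, 0, 0); (3, 0, 0, 0, 0))
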